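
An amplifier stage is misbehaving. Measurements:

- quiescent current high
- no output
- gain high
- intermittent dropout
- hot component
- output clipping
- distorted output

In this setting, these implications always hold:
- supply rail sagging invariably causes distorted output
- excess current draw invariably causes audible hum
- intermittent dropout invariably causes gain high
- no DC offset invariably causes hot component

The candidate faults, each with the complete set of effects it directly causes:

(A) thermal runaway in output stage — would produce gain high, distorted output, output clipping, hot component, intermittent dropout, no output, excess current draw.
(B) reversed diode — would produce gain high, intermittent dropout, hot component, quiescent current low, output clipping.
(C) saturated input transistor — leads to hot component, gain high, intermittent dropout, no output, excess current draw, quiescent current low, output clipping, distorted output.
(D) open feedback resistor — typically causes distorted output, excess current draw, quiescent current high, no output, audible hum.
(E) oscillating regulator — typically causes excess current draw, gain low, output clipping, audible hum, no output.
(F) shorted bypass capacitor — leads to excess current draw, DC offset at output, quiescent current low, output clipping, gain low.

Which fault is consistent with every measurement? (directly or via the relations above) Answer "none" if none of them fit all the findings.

Per-candidate check:
(A) thermal runaway in output stage — does not account for quiescent current high
(B) reversed diode — fails on quiescent current high, no output, distorted output (predicts quiescent current low, not quiescent current high)
(C) saturated input transistor — fails on quiescent current high (predicts quiescent current low, not quiescent current high)
(D) open feedback resistor — quiescent current high ✓; no output ✓; gain high ✗; intermittent dropout ✗; hot component ✗; output clipping ✗; distorted output ✓
(E) oscillating regulator — quiescent current high ✗; no output ✓; gain high ✗; intermittent dropout ✗; hot component ✗; output clipping ✓; distorted output ✗
(F) shorted bypass capacitor — quiescent current high ✗; no output ✗; gain high ✗; intermittent dropout ✗; hot component ✗; output clipping ✓; distorted output ✗
No candidate is consistent with all observations.

none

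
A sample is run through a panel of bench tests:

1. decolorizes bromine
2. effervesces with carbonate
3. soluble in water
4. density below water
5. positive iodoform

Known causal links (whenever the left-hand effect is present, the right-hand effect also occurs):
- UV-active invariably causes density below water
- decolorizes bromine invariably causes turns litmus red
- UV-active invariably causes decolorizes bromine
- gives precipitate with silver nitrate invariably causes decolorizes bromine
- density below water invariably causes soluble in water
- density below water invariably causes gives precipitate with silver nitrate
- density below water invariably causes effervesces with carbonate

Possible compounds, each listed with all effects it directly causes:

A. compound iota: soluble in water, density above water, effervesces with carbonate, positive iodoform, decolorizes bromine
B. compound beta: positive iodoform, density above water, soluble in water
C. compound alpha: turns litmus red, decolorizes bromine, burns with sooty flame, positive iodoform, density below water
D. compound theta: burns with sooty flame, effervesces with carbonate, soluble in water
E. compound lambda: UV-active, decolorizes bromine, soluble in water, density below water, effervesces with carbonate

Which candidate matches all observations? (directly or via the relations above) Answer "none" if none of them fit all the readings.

C

Testing each hypothesis:
(A) compound iota — decolorizes bromine +; effervesces with carbonate +; soluble in water +; density below water -; positive iodoform +
(B) compound beta — decolorizes bromine -; effervesces with carbonate -; soluble in water +; density below water -; positive iodoform +
(C) compound alpha — accounts for every observation (effervesces with carbonate via density below water → effervesces with carbonate)
(D) compound theta — decolorizes bromine -; effervesces with carbonate +; soluble in water +; density below water -; positive iodoform -
(E) compound lambda — decolorizes bromine +; effervesces with carbonate +; soluble in water +; density below water +; positive iodoform -
Only (C) is consistent with every observation.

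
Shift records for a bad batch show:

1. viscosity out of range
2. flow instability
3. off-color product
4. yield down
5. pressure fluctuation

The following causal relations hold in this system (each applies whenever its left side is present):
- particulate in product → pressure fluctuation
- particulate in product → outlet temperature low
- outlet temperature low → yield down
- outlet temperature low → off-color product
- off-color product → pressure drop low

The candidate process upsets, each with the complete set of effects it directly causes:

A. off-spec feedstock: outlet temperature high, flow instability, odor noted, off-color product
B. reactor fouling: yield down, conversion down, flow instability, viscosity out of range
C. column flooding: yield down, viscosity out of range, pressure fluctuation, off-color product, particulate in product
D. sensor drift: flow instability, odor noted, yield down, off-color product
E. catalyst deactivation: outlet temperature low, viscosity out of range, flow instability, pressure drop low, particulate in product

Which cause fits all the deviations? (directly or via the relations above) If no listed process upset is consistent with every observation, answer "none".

Per-candidate check:
(A) off-spec feedstock — viscosity out of range NO; flow instability yes; off-color product yes; yield down NO; pressure fluctuation NO
(B) reactor fouling — viscosity out of range yes; flow instability yes; off-color product NO; yield down yes; pressure fluctuation NO
(C) column flooding — does not account for flow instability
(D) sensor drift — viscosity out of range NO; flow instability yes; off-color product yes; yield down yes; pressure fluctuation NO
(E) catalyst deactivation — viscosity out of range yes; flow instability yes; off-color product yes (via outlet temperature low → off-color product); yield down yes (via outlet temperature low → yield down); pressure fluctuation yes (via particulate in product → pressure fluctuation)
(E) is the only candidate with no mismatches.

E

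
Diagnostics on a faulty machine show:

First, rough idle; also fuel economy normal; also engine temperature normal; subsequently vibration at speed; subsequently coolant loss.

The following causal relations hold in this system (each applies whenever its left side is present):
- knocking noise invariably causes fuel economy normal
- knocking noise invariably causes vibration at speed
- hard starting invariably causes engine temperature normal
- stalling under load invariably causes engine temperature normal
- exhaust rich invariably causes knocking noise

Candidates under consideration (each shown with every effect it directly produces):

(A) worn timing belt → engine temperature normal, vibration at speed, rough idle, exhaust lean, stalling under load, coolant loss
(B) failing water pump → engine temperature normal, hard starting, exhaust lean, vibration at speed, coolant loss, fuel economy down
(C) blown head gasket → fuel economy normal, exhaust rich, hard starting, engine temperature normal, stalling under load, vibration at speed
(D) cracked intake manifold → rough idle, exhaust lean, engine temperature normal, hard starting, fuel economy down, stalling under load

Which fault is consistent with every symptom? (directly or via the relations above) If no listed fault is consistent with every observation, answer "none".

Checking each candidate against the observations:
(A) worn timing belt — does not account for fuel economy normal
(B) failing water pump — rough idle ✗; fuel economy normal ✗; engine temperature normal ✓; vibration at speed ✓; coolant loss ✓
(C) blown head gasket — rough idle ✗; fuel economy normal ✓; engine temperature normal ✓; vibration at speed ✓; coolant loss ✗
(D) cracked intake manifold — fails on fuel economy normal, vibration at speed, coolant loss (predicts fuel economy down, not fuel economy normal)
None of the listed candidates fits everything.

none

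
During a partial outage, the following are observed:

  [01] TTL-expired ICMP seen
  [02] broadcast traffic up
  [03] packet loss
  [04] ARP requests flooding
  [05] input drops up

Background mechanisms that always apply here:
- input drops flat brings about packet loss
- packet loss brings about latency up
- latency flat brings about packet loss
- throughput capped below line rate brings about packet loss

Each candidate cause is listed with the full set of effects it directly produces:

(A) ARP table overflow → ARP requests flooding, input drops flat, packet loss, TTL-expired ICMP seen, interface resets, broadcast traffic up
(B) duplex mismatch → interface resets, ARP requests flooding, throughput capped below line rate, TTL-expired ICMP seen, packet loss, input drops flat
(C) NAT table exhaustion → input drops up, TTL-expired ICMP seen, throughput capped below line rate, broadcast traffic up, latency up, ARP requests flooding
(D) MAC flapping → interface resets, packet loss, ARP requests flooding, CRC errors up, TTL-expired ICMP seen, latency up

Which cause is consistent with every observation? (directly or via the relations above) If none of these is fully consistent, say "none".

C

Checking each candidate against the observations:
(A) ARP table overflow — fails on input drops up (predicts input drops flat, not input drops up)
(B) duplex mismatch — TTL-expired ICMP seen ✓; broadcast traffic up ✗; packet loss ✓; ARP requests flooding ✓; input drops up ✗
(C) NAT table exhaustion — accounts for every observation (packet loss by throughput capped below line rate → packet loss)
(D) MAC flapping — TTL-expired ICMP seen ✓; broadcast traffic up ✗; packet loss ✓; ARP requests flooding ✓; input drops up ✗
(C) alone accounts for all the evidence.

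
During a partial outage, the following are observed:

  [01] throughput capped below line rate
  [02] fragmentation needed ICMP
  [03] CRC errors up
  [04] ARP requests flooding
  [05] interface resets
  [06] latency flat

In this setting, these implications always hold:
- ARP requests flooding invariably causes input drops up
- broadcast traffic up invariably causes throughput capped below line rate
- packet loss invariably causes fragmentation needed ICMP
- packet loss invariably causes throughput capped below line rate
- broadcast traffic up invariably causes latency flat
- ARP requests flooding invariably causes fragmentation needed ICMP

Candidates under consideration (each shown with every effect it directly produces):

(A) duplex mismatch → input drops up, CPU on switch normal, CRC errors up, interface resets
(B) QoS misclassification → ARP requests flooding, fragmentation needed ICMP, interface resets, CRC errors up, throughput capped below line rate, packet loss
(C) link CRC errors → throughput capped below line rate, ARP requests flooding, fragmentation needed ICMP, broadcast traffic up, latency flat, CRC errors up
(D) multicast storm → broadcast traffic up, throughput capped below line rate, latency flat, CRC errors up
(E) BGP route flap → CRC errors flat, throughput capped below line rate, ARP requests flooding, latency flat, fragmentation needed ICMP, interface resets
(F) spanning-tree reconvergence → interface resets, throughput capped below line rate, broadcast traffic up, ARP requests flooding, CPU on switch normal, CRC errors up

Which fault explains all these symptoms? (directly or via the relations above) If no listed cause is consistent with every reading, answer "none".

Testing each hypothesis:
(A) duplex mismatch — throughput capped below line rate -; fragmentation needed ICMP -; CRC errors up +; ARP requests flooding -; interface resets +; latency flat -
(B) QoS misclassification — throughput capped below line rate +; fragmentation needed ICMP +; CRC errors up +; ARP requests flooding +; interface resets +; latency flat -
(C) link CRC errors — throughput capped below line rate +; fragmentation needed ICMP +; CRC errors up +; ARP requests flooding +; interface resets -; latency flat +
(D) multicast storm — does not account for fragmentation needed ICMP, ARP requests flooding, interface resets
(E) BGP route flap — fails on CRC errors up (predicts CRC errors flat, not CRC errors up)
(F) spanning-tree reconvergence — throughput capped below line rate +; fragmentation needed ICMP + (through ARP requests flooding → fragmentation needed ICMP); CRC errors up +; ARP requests flooding +; interface resets +; latency flat + (through broadcast traffic up → latency flat)
(F) is the only candidate with no mismatches.

F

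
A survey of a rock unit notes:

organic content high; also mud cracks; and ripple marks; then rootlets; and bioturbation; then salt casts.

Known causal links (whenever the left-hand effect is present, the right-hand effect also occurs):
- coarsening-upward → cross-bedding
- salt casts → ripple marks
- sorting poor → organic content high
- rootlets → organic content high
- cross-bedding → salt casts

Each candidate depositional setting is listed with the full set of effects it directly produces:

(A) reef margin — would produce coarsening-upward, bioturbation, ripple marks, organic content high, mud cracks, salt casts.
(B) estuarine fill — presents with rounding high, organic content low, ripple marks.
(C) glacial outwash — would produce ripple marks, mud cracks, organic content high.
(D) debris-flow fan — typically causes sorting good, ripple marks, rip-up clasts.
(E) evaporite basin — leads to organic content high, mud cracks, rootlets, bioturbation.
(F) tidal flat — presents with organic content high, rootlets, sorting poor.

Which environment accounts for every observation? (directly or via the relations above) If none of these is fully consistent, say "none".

none

Per-candidate check:
(A) reef margin — organic content high match; mud cracks match; ripple marks match; rootlets miss; bioturbation match; salt casts match
(B) estuarine fill — fails on organic content high, mud cracks, rootlets, bioturbation, salt casts (predicts organic content low, not organic content high)
(C) glacial outwash — does not account for rootlets, bioturbation, salt casts
(D) debris-flow fan — does not account for organic content high, mud cracks, rootlets, bioturbation, salt casts
(E) evaporite basin — organic content high match; mud cracks match; ripple marks miss; rootlets match; bioturbation match; salt casts miss
(F) tidal flat — organic content high match; mud cracks miss; ripple marks miss; rootlets match; bioturbation miss; salt casts miss
None of the listed candidates fits everything.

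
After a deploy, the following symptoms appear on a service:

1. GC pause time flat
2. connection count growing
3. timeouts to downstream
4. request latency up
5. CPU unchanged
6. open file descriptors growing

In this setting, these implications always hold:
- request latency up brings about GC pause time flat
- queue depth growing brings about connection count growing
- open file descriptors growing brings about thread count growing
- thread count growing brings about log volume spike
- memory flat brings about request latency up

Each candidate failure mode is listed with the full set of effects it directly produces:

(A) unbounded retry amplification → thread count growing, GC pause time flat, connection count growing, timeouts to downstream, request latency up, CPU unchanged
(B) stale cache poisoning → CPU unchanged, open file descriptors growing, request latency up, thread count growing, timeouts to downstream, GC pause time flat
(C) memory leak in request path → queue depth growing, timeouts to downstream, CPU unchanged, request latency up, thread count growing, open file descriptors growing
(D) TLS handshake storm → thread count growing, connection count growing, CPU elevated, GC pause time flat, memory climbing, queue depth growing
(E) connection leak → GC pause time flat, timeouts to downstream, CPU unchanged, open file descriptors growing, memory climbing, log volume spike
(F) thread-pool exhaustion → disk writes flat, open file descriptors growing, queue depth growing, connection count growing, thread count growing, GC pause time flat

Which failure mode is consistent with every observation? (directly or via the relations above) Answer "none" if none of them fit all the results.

C

For each candidate, compare predicted effects to what was observed:
(A) unbounded retry amplification — does not account for open file descriptors growing
(B) stale cache poisoning — does not account for connection count growing
(C) memory leak in request path — accounts for every observation (GC pause time flat through request latency up → GC pause time flat)
(D) TLS handshake storm — fails on timeouts to downstream, request latency up, CPU unchanged, open file descriptors growing (predicts CPU elevated, not CPU unchanged)
(E) connection leak — GC pause time flat match; connection count growing miss; timeouts to downstream match; request latency up miss; CPU unchanged match; open file descriptors growing match
(F) thread-pool exhaustion — GC pause time flat match; connection count growing match; timeouts to downstream miss; request latency up miss; CPU unchanged miss; open file descriptors growing match
Only (C) is consistent with every observation.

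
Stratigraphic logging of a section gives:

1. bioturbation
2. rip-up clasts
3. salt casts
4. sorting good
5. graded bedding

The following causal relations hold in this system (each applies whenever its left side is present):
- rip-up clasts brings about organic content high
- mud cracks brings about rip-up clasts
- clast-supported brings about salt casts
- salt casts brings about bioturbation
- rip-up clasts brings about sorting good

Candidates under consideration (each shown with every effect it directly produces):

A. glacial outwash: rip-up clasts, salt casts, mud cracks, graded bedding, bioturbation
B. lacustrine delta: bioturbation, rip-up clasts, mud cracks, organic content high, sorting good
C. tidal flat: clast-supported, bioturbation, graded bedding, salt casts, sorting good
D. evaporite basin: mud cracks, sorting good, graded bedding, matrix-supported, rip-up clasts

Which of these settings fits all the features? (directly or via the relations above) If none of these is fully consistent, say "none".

For each candidate, compare predicted effects to what was observed:
(A) glacial outwash — bioturbation +; rip-up clasts +; salt casts +; sorting good + (via rip-up clasts → sorting good); graded bedding +
(B) lacustrine delta — does not account for salt casts, graded bedding
(C) tidal flat — bioturbation +; rip-up clasts -; salt casts +; sorting good +; graded bedding +
(D) evaporite basin — bioturbation -; rip-up clasts +; salt casts -; sorting good +; graded bedding +
Only (A) is consistent with every observation.

A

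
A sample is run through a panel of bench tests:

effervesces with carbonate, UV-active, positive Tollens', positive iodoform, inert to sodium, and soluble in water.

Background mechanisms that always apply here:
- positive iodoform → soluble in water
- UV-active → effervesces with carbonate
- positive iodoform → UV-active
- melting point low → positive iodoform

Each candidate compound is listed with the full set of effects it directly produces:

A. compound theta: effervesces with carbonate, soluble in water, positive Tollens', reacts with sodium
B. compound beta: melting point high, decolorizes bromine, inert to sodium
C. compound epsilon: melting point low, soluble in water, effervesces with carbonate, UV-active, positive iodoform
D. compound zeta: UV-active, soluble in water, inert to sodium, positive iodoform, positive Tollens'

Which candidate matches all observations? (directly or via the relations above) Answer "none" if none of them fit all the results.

D

Per-candidate check:
(A) compound theta — fails on UV-active, positive iodoform, inert to sodium (predicts reacts with sodium, not inert to sodium)
(B) compound beta — effervesces with carbonate miss; UV-active miss; positive Tollens' miss; positive iodoform miss; inert to sodium match; soluble in water miss
(C) compound epsilon — effervesces with carbonate match; UV-active match; positive Tollens' miss; positive iodoform match; inert to sodium miss; soluble in water match
(D) compound zeta — accounts for every observation (effervesces with carbonate via UV-active → effervesces with carbonate)
(D) alone accounts for all the evidence.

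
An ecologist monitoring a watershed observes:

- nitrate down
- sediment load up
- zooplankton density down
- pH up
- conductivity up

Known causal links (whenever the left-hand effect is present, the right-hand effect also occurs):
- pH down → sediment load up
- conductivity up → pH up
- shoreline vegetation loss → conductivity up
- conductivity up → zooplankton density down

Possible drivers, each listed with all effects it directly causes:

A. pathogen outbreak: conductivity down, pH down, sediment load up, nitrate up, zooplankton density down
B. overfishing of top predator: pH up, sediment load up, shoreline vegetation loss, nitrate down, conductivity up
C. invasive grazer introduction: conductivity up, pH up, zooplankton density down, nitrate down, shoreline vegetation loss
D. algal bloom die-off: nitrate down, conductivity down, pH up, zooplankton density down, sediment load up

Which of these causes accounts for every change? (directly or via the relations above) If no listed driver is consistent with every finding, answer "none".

Checking each candidate against the observations:
(A) pathogen outbreak — nitrate down NO; sediment load up yes; zooplankton density down yes; pH up NO; conductivity up NO
(B) overfishing of top predator — accounts for every observation (zooplankton density down via conductivity up → zooplankton density down)
(C) invasive grazer introduction — nitrate down yes; sediment load up NO; zooplankton density down yes; pH up yes; conductivity up yes
(D) algal bloom die-off — fails on conductivity up (predicts conductivity down, not conductivity up)
(B) is the only candidate with no mismatches.

B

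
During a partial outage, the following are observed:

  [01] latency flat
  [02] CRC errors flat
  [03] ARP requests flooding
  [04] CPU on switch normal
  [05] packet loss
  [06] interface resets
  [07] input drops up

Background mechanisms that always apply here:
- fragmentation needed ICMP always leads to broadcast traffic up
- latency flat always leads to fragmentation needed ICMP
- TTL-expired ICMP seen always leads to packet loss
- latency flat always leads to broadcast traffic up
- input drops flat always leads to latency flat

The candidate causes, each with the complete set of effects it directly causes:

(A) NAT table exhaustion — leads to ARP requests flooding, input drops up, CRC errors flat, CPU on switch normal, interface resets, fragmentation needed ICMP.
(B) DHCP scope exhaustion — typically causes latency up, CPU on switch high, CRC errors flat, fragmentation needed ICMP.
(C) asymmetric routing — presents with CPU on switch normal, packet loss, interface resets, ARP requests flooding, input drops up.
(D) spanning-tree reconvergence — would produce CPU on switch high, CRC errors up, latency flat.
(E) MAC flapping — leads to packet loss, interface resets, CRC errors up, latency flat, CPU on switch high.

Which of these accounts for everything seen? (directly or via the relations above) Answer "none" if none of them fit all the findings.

none

Per-candidate check:
(A) NAT table exhaustion — latency flat ✗; CRC errors flat ✓; ARP requests flooding ✓; CPU on switch normal ✓; packet loss ✗; interface resets ✓; input drops up ✓
(B) DHCP scope exhaustion — fails on latency flat, ARP requests flooding, CPU on switch normal, packet loss, interface resets, input drops up (predicts latency up, not latency flat; predicts CPU on switch high, not CPU on switch normal)
(C) asymmetric routing — latency flat ✗; CRC errors flat ✗; ARP requests flooding ✓; CPU on switch normal ✓; packet loss ✓; interface resets ✓; input drops up ✓
(D) spanning-tree reconvergence — latency flat ✓; CRC errors flat ✗; ARP requests flooding ✗; CPU on switch normal ✗; packet loss ✗; interface resets ✗; input drops up ✗
(E) MAC flapping — fails on CRC errors flat, ARP requests flooding, CPU on switch normal, input drops up (predicts CRC errors up, not CRC errors flat; predicts CPU on switch high, not CPU on switch normal)
No candidate is consistent with all observations.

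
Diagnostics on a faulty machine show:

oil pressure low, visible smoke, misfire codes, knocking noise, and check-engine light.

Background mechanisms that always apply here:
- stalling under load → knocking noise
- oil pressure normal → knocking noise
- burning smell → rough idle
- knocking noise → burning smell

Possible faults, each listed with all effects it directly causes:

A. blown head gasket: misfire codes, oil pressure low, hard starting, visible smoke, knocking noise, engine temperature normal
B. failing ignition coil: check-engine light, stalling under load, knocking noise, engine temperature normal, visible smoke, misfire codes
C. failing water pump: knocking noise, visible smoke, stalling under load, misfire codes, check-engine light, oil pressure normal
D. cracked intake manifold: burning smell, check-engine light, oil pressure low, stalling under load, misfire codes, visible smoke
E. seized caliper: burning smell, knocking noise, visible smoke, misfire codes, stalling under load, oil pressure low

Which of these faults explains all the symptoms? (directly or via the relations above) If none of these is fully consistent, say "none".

For each candidate, compare predicted effects to what was observed:
(A) blown head gasket — does not account for check-engine light
(B) failing ignition coil — oil pressure low ✗; visible smoke ✓; misfire codes ✓; knocking noise ✓; check-engine light ✓
(C) failing water pump — oil pressure low ✗; visible smoke ✓; misfire codes ✓; knocking noise ✓; check-engine light ✓
(D) cracked intake manifold — accounts for every observation (knocking noise via stalling under load → knocking noise)
(E) seized caliper — oil pressure low ✓; visible smoke ✓; misfire codes ✓; knocking noise ✓; check-engine light ✗
(D) is the only candidate with no mismatches.

D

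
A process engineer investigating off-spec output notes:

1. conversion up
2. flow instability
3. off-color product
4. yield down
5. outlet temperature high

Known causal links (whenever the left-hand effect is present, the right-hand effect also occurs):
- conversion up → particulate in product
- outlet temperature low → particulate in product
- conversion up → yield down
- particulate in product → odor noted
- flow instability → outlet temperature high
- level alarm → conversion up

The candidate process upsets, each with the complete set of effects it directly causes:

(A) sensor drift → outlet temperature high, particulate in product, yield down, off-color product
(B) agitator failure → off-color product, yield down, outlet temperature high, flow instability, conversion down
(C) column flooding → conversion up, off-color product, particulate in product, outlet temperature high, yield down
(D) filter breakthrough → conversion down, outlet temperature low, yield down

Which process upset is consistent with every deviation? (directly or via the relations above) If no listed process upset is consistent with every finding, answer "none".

none

Testing each hypothesis:
(A) sensor drift — does not account for conversion up, flow instability
(B) agitator failure — conversion up ✗; flow instability ✓; off-color product ✓; yield down ✓; outlet temperature high ✓
(C) column flooding — does not account for flow instability
(D) filter breakthrough — conversion up ✗; flow instability ✗; off-color product ✗; yield down ✓; outlet temperature high ✗
None of the listed candidates fits everything.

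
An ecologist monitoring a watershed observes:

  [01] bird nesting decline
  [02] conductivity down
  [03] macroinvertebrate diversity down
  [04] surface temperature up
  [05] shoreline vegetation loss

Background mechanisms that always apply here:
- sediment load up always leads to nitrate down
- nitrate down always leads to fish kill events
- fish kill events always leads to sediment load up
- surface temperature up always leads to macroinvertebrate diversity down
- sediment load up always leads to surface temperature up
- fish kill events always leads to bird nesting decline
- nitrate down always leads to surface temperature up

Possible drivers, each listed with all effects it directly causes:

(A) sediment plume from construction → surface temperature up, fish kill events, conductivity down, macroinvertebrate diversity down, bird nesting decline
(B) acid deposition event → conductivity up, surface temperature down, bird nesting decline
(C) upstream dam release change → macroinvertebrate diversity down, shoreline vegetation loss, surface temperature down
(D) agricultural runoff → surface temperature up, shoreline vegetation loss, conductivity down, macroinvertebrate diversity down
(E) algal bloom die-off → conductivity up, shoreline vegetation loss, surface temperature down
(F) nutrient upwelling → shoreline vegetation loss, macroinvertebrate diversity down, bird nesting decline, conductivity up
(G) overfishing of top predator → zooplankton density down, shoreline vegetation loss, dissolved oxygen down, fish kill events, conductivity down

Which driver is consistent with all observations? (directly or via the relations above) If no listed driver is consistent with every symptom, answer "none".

G

Checking each candidate against the observations:
(A) sediment plume from construction — bird nesting decline ✓; conductivity down ✓; macroinvertebrate diversity down ✓; surface temperature up ✓; shoreline vegetation loss ✗
(B) acid deposition event — fails on conductivity down, macroinvertebrate diversity down, surface temperature up, shoreline vegetation loss (predicts conductivity up, not conductivity down; predicts surface temperature down, not surface temperature up)
(C) upstream dam release change — bird nesting decline ✗; conductivity down ✗; macroinvertebrate diversity down ✓; surface temperature up ✗; shoreline vegetation loss ✓
(D) agricultural runoff — bird nesting decline ✗; conductivity down ✓; macroinvertebrate diversity down ✓; surface temperature up ✓; shoreline vegetation loss ✓
(E) algal bloom die-off — bird nesting decline ✗; conductivity down ✗; macroinvertebrate diversity down ✗; surface temperature up ✗; shoreline vegetation loss ✓
(F) nutrient upwelling — bird nesting decline ✓; conductivity down ✗; macroinvertebrate diversity down ✓; surface temperature up ✗; shoreline vegetation loss ✓
(G) overfishing of top predator — accounts for every observation (bird nesting decline via fish kill events → bird nesting decline)
(G) is the only candidate with no mismatches.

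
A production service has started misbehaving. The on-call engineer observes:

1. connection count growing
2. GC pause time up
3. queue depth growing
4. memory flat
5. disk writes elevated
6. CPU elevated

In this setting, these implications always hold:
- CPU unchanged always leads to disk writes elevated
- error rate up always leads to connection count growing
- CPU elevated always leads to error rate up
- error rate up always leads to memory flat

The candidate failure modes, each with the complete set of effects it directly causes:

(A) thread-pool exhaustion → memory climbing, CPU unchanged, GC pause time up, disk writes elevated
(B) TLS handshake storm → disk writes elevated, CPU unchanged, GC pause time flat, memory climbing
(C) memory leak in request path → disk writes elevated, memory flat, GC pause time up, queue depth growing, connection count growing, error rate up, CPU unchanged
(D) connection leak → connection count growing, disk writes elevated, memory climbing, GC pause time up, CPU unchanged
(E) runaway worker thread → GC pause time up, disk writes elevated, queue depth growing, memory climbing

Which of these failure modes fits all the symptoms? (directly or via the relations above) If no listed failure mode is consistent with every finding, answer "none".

none

Per-candidate check:
(A) thread-pool exhaustion — connection count growing ✗; GC pause time up ✓; queue depth growing ✗; memory flat ✗; disk writes elevated ✓; CPU elevated ✗
(B) TLS handshake storm — fails on connection count growing, GC pause time up, queue depth growing, memory flat, CPU elevated (predicts GC pause time flat, not GC pause time up; predicts memory climbing, not memory flat; predicts CPU unchanged, not CPU elevated)
(C) memory leak in request path — connection count growing ✓; GC pause time up ✓; queue depth growing ✓; memory flat ✓; disk writes elevated ✓; CPU elevated ✗
(D) connection leak — fails on queue depth growing, memory flat, CPU elevated (predicts memory climbing, not memory flat; predicts CPU unchanged, not CPU elevated)
(E) runaway worker thread — connection count growing ✗; GC pause time up ✓; queue depth growing ✓; memory flat ✗; disk writes elevated ✓; CPU elevated ✗
No candidate is consistent with all observations.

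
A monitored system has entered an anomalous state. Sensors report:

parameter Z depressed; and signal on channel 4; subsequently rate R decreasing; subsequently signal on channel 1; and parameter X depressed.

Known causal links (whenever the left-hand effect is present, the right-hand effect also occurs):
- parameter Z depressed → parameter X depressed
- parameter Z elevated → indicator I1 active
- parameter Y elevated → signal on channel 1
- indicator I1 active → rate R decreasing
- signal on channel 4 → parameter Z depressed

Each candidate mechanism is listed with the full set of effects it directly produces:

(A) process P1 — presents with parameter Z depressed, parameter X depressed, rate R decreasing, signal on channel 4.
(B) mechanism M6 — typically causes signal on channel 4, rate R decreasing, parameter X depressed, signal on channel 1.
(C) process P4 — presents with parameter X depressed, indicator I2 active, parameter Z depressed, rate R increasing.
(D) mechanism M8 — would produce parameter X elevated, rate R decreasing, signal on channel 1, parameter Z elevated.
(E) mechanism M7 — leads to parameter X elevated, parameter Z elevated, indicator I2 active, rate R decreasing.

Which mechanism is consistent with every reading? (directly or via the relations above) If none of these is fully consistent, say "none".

Checking each candidate against the observations:
(A) process P1 — parameter Z depressed ✓; signal on channel 4 ✓; rate R decreasing ✓; signal on channel 1 ✗; parameter X depressed ✓
(B) mechanism M6 — accounts for every observation (parameter Z depressed via signal on channel 4 → parameter Z depressed)
(C) process P4 — parameter Z depressed ✓; signal on channel 4 ✗; rate R decreasing ✗; signal on channel 1 ✗; parameter X depressed ✓
(D) mechanism M8 — fails on parameter Z depressed, signal on channel 4, parameter X depressed (predicts parameter Z elevated, not parameter Z depressed; predicts parameter X elevated, not parameter X depressed)
(E) mechanism M7 — fails on parameter Z depressed, signal on channel 4, signal on channel 1, parameter X depressed (predicts parameter Z elevated, not parameter Z depressed; predicts parameter X elevated, not parameter X depressed)
(B) alone accounts for all the evidence.

B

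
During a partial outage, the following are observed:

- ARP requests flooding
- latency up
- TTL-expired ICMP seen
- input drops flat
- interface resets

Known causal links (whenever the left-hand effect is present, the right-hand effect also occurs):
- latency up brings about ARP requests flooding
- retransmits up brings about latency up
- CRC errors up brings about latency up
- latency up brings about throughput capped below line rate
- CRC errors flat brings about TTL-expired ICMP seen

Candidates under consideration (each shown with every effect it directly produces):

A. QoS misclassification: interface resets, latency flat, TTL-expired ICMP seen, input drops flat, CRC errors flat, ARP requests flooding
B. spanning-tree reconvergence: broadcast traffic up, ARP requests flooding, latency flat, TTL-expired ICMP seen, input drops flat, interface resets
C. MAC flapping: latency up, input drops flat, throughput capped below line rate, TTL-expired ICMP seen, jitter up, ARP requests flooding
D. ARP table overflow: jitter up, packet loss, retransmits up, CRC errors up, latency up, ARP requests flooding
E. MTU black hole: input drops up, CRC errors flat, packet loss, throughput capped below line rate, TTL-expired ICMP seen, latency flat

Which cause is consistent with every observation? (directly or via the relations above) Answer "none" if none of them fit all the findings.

For each candidate, compare predicted effects to what was observed:
(A) QoS misclassification — ARP requests flooding yes; latency up NO; TTL-expired ICMP seen yes; input drops flat yes; interface resets yes
(B) spanning-tree reconvergence — fails on latency up (predicts latency flat, not latency up)
(C) MAC flapping — does not account for interface resets
(D) ARP table overflow — ARP requests flooding yes; latency up yes; TTL-expired ICMP seen NO; input drops flat NO; interface resets NO
(E) MTU black hole — ARP requests flooding NO; latency up NO; TTL-expired ICMP seen yes; input drops flat NO; interface resets NO
None of the listed candidates fits everything.

none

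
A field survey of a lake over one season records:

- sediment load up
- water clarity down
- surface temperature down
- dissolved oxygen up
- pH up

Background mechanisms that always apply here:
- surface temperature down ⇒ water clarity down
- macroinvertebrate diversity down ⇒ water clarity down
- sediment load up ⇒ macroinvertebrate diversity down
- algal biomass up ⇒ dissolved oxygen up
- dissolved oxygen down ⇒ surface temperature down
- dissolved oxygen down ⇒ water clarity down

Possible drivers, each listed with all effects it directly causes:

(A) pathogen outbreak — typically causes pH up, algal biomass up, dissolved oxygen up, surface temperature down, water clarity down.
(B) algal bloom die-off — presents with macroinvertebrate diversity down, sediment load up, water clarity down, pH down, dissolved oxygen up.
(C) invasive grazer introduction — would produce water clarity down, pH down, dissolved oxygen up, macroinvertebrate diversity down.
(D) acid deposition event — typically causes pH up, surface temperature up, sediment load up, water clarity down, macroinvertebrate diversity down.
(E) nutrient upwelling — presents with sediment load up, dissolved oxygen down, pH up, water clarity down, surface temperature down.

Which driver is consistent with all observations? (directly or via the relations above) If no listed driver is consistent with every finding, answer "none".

Testing each hypothesis:
(A) pathogen outbreak — does not account for sediment load up
(B) algal bloom die-off — sediment load up ✓; water clarity down ✓; surface temperature down ✗; dissolved oxygen up ✓; pH up ✗
(C) invasive grazer introduction — sediment load up ✗; water clarity down ✓; surface temperature down ✗; dissolved oxygen up ✓; pH up ✗
(D) acid deposition event — fails on surface temperature down, dissolved oxygen up (predicts surface temperature up, not surface temperature down)
(E) nutrient upwelling — sediment load up ✓; water clarity down ✓; surface temperature down ✓; dissolved oxygen up ✗; pH up ✓
None of the listed candidates fits everything.

none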